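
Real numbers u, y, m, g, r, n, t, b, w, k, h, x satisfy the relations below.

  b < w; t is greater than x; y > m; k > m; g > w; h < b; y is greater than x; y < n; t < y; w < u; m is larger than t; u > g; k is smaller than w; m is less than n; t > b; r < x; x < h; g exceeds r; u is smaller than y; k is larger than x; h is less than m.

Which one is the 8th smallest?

w

The consecutive relations fix a unique order: r < x < h < b < t < m < k < w < g < u < y < n.
The 8th smallest is w.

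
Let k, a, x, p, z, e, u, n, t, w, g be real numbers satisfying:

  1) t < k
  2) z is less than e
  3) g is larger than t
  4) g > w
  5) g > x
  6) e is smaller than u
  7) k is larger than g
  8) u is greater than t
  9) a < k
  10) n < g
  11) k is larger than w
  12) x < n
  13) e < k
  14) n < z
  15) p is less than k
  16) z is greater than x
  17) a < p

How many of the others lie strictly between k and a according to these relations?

Chaining upward from a reaches: p.
Chaining downward from k reaches: x, t, n, z, w, p, g, e.
Strictly between a and k are those in both lists: p — 1 element.

1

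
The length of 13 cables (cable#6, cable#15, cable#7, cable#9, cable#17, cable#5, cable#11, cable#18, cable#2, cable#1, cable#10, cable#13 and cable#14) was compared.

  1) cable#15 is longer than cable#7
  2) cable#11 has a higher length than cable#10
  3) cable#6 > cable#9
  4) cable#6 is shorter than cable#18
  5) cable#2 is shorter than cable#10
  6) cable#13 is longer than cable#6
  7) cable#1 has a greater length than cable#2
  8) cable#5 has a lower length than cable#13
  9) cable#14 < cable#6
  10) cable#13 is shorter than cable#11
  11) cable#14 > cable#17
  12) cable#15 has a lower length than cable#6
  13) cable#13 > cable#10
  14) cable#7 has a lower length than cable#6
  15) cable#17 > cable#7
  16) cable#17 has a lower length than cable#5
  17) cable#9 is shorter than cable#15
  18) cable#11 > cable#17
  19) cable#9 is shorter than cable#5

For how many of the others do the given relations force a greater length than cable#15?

From cable#15 the given relations immediately reach cable#6.
From those, cable#13, cable#18 — 3 in total.
From those, cable#11 — 4 in total.
No other element is forced above cable#15 by the given relations, so the count is 4.

4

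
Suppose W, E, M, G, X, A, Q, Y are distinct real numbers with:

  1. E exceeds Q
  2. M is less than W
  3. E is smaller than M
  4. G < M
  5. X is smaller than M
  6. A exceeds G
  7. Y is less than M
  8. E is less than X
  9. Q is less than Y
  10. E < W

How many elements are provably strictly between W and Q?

Chaining upward from Q reaches: E, Y, X, M.
Chaining downward from W reaches: E, Y, X, G, M.
Strictly between Q and W are those in both lists: E, Y, X, M — 4 elements.

4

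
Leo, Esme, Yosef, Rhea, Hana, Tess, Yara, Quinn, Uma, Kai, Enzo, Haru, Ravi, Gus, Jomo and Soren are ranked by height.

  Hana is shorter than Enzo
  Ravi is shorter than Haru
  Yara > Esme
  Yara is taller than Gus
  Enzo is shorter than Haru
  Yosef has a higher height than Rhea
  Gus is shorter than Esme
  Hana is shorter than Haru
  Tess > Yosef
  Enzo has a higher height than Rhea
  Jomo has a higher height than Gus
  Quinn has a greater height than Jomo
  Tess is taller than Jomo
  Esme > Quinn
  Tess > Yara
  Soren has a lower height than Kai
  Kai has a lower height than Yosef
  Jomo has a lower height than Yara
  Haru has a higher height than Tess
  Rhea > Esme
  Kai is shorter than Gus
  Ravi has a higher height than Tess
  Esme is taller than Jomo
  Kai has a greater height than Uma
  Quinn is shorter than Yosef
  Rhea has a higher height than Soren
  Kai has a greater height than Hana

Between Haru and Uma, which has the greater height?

Haru

Link the given pairs in sequence: Uma < Kai; Kai < Gus; Gus < Esme; Esme < Yara; Yara < Tess; Tess < Ravi; Ravi < Haru.
Together: Uma < Kai < Gus < Esme < Yara < Tess < Ravi < Haru.
So Uma < Haru; Haru is the taller of the two.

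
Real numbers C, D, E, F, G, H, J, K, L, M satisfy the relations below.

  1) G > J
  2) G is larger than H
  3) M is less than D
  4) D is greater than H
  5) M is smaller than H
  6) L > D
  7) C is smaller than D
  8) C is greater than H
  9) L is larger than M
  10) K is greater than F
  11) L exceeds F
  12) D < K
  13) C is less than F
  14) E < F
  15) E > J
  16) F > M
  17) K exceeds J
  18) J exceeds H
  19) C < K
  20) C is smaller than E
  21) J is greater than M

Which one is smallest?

M

Chaining upward from M: directly above it, H, J, F, D, L; then C, E, G, K.
That covers every other element, and nothing is given below M, so M is the smallest.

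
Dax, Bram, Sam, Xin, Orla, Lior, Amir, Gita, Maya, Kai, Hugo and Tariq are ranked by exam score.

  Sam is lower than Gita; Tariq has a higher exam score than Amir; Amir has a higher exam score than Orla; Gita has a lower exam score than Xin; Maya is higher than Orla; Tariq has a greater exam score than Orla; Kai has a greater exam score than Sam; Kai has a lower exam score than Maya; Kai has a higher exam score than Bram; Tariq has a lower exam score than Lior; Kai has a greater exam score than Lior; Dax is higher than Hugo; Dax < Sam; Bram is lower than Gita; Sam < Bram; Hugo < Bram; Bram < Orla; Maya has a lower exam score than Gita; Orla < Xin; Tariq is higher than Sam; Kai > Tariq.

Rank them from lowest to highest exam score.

Each adjacent pair is fixed by a given relation: Hugo < Dax; Dax < Sam; Sam < Bram; Bram < Orla; Orla < Amir; Amir < Tariq; Tariq < Lior; Lior < Kai; Kai < Maya; Maya < Gita; Gita < Xin. Chaining them end to end gives the full order.

Hugo < Dax < Sam < Bram < Orla < Amir < Tariq < Lior < Kai < Maya < Gita < Xin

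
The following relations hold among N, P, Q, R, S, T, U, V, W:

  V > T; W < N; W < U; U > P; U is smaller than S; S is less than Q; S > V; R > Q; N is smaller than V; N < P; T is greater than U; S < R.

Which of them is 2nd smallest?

Piecing the relations together gives one ordering: W < N < P < U < T < V < S < Q < R.
Counting 2 from the smallest end gives N.

N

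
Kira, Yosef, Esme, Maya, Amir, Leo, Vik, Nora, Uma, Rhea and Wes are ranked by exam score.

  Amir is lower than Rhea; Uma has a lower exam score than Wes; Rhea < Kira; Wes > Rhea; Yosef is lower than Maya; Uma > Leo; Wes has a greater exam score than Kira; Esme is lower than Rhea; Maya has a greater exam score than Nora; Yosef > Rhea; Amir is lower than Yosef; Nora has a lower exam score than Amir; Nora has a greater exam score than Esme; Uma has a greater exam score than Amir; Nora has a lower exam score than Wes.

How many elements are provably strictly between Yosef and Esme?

The relations place Esme below Yosef. An element lies strictly between them when it is forced above Esme and also forced below Yosef.
Above Esme: {Nora, Amir, Rhea, Kira, Maya, Uma, Wes}. Below Yosef: {Nora, Amir, Rhea}.
Intersection: {Nora, Amir, Rhea} — 3.

3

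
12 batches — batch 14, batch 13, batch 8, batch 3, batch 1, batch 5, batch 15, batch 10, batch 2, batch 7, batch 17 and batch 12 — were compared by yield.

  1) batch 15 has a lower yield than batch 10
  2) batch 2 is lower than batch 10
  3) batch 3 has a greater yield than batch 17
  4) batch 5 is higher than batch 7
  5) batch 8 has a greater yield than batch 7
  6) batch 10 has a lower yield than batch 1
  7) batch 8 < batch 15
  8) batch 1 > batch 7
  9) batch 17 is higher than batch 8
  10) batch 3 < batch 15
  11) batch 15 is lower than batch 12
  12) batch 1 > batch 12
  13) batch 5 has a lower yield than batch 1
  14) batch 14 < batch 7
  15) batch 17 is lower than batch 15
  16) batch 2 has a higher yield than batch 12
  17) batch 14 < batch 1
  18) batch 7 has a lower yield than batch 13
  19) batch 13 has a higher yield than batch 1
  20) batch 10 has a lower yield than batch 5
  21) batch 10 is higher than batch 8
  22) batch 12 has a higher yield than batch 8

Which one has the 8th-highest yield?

batch 3

Chaining the given pairs: batch 14 < batch 7 < batch 8 < batch 17 < batch 3 < batch 15 < batch 12 < batch 2 < batch 10 < batch 5 < batch 1 < batch 13.
The 8th largest is batch 3.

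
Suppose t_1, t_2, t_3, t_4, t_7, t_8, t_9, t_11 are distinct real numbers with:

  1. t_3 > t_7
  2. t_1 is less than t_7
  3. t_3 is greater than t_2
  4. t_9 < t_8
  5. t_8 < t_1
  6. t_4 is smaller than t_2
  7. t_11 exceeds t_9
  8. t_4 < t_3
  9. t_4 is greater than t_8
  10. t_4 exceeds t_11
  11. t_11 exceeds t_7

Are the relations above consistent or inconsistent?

Every relation is compatible with t_9 < t_8 < t_1 < t_7 < t_11 < t_4 < t_2 < t_3; the set is consistent.

consistent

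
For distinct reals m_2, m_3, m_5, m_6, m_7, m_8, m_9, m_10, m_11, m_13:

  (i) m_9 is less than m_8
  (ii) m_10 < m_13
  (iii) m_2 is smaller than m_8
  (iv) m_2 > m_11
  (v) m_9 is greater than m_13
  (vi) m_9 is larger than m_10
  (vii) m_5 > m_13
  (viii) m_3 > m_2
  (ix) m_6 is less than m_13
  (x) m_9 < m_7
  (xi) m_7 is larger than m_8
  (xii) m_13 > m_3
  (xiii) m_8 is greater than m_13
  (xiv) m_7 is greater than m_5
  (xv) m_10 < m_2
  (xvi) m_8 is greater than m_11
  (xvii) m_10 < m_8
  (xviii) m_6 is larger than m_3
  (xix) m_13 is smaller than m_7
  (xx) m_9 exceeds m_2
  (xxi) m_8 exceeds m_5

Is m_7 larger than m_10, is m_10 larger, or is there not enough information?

m_10 < m_2 and m_2 < m_3 give m_10 < m_3.
Then m_3 < m_6 extends the chain to m_6.
Then m_6 < m_13 extends the chain to m_13.
With m_13 < m_5: m_10 < m_2 < m_3 < m_6 < m_13 < m_5.
With m_5 < m_8: m_10 < m_2 < m_3 < m_6 < m_13 < m_5 < m_8.
With m_8 < m_7: m_10 < m_2 < m_3 < m_6 < m_13 < m_5 < m_8 < m_7.
So m_7 is larger.

m_7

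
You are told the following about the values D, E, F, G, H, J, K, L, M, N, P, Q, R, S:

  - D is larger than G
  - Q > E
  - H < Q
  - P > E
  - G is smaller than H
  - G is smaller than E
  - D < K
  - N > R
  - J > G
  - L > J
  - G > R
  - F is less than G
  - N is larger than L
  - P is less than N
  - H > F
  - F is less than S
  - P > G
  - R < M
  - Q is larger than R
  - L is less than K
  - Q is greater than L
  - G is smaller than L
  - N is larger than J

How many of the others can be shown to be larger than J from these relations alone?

4

The elements the relations force above J are L, K, N, Q — no chain reaches any other.
That is 4.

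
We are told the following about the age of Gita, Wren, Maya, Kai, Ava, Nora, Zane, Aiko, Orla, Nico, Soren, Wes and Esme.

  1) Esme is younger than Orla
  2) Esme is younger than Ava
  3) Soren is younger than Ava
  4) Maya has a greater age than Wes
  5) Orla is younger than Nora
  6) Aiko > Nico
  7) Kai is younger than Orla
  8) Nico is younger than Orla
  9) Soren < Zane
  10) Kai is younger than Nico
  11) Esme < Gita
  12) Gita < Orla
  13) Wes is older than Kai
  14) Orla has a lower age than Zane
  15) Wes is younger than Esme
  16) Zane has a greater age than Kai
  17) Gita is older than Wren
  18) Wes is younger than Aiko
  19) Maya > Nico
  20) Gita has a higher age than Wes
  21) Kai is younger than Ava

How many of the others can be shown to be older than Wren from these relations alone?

4

The elements the relations force above Wren are Gita, Orla, Zane, Nora — no chain reaches any other.
That is 4.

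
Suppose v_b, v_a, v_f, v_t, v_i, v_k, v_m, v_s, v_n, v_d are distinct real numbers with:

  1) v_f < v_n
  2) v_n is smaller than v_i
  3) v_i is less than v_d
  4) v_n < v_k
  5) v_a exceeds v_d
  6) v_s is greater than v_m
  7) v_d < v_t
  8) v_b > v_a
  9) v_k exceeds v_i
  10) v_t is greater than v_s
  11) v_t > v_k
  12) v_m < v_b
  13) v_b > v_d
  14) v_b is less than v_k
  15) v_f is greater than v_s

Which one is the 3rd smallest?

v_f

Piecing the relations together gives one ordering: v_m < v_s < v_f < v_n < v_i < v_d < v_a < v_b < v_k < v_t.
The 3rd smallest is v_f.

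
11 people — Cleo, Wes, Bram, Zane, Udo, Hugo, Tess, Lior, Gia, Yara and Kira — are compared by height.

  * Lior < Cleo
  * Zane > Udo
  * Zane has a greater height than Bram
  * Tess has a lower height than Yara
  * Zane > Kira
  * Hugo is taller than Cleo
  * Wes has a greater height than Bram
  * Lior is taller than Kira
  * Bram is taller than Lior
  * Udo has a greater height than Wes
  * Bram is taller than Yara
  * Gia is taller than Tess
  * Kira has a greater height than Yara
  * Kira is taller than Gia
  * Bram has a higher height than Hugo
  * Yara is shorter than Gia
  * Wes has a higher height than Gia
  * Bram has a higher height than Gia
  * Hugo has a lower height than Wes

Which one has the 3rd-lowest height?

Chaining the given pairs: Tess < Yara < Gia < Kira < Lior < Cleo < Hugo < Bram < Wes < Udo < Zane.
Counting 3 from the smallest end gives Gia.

Gia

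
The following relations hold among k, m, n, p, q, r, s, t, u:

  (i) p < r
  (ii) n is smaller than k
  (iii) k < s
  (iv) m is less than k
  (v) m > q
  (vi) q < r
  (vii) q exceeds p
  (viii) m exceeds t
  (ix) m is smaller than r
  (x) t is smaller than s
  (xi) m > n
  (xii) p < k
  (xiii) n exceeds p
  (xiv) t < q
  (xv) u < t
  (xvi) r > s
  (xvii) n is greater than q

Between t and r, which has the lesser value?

t

t < q and q < n give t < n.
Then n < m extends the chain to m.
Then m < k extends the chain to k.
Then k < s extends the chain to s.
Then s < r extends the chain to r.
So t < r; t is the smaller of the two.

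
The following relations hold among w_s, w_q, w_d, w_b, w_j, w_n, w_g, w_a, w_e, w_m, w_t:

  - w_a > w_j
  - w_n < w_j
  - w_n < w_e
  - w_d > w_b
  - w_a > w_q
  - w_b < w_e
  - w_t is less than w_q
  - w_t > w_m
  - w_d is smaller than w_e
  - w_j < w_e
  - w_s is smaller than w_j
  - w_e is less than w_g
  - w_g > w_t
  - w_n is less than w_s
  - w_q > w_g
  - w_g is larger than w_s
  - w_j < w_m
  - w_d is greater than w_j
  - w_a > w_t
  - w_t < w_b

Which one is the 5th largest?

The consecutive relations fix a unique order: w_n < w_s < w_j < w_m < w_t < w_b < w_d < w_e < w_g < w_q < w_a.
Counting 5 from the largest end gives w_d.

w_d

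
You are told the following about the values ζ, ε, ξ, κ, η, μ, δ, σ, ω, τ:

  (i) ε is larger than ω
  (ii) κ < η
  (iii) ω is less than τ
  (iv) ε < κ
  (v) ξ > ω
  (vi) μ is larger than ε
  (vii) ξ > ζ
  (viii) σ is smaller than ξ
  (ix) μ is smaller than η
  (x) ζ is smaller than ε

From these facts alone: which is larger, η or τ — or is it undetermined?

Following every chain through η: below η we get ζ, ω, ε, μ, κ.
τ is not reached, and no chain runs the other way from τ to η.
So the given relations leave the order of η and τ undetermined.

undetermined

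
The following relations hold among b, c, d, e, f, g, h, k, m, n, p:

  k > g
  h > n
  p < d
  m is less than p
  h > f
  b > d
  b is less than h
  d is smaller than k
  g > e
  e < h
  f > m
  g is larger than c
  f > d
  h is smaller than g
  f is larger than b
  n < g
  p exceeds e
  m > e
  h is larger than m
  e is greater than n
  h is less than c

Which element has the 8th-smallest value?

Piecing the relations together gives one ordering: n < e < m < p < d < b < f < h < c < g < k.
Counting 8 from the smallest end gives h.

h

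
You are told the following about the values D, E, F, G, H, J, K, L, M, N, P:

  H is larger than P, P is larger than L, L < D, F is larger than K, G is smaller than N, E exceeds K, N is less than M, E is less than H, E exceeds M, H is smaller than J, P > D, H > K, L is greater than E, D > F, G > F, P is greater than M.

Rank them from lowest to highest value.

K < F < G < N < M < E < L < D < P < H < J

The consecutive links are each given: K < F; F < G; G < N; N < M; M < E; E < L; L < D; D < P; P < H; H < J.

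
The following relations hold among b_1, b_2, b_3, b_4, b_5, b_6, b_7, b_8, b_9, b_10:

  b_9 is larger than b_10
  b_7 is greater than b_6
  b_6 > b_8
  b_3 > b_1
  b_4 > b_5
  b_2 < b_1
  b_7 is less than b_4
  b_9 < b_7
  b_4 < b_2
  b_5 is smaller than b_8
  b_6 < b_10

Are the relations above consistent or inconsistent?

consistent

The single ordering b_5 < b_8 < b_6 < b_10 < b_9 < b_7 < b_4 < b_2 < b_1 < b_3 satisfies every listed relation, so no contradiction arises.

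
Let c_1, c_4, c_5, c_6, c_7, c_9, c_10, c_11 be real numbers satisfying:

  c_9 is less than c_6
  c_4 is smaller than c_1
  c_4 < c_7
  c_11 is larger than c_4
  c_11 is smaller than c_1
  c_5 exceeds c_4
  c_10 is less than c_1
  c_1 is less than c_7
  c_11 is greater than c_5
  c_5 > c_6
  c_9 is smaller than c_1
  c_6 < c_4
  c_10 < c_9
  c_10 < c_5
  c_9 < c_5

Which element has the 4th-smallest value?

c_4

Chaining the given pairs: c_10 < c_9 < c_6 < c_4 < c_5 < c_11 < c_1 < c_7.
The 4th smallest is c_4.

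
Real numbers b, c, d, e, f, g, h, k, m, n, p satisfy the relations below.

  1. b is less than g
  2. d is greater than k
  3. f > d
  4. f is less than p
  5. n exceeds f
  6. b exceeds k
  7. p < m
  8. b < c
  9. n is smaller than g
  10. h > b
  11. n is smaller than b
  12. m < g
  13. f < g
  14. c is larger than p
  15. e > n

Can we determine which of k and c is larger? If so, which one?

Chaining the given relations: k < d < f < n < b < c.
So c is larger.

c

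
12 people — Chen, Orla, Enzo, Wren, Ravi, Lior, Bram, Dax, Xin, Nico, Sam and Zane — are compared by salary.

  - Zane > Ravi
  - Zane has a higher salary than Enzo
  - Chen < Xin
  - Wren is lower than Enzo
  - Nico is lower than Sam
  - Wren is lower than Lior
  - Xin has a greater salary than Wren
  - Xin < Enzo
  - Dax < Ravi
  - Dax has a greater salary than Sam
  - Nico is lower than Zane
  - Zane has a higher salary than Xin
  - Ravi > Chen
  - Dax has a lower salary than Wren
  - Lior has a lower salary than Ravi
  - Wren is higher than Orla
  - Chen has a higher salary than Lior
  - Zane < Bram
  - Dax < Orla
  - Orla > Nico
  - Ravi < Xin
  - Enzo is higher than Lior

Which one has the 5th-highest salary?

Ravi

Piecing the relations together gives one ordering: Nico < Sam < Dax < Orla < Wren < Lior < Chen < Ravi < Xin < Enzo < Zane < Bram.
Counting 5 from the largest end gives Ravi.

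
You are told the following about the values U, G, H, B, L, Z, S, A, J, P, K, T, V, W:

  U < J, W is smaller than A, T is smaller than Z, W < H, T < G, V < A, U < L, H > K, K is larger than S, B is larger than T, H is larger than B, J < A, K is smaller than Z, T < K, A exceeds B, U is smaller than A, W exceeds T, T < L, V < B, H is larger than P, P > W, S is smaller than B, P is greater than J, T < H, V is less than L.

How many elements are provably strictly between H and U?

The relations place U below H. An element lies strictly between them when it is forced above U and also forced below H.
Above U: {J, P, L, A}. Below H: {S, T, J, K, W, P, V, B}.
Intersection: {J, P} — 2.

2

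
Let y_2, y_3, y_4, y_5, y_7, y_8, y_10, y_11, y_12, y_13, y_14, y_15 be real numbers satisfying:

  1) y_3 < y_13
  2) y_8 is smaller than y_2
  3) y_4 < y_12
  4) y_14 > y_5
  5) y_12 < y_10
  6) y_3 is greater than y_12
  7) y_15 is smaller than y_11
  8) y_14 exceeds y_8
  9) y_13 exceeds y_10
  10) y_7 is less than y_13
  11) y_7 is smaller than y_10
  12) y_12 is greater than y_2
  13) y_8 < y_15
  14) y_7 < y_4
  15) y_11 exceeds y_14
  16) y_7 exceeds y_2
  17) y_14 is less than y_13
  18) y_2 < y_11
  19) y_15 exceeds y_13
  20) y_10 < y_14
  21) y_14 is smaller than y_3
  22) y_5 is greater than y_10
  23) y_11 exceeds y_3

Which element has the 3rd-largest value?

Piecing the relations together gives one ordering: y_8 < y_2 < y_7 < y_4 < y_12 < y_10 < y_5 < y_14 < y_3 < y_13 < y_15 < y_11.
The 3rd largest is y_13.

y_13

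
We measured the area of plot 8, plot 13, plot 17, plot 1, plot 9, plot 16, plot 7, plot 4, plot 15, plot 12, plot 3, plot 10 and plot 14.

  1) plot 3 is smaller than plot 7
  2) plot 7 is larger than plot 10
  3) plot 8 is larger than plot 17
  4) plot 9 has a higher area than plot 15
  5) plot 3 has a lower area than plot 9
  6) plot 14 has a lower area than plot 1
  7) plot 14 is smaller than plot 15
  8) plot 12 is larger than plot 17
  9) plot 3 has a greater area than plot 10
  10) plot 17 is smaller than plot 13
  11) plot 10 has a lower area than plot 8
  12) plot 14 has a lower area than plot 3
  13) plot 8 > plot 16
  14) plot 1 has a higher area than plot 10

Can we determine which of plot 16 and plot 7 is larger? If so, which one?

Following every chain through plot 16: above plot 16 we get plot 8.
plot 7 is not reached, and no chain runs the other way from plot 7 to plot 16.
So the given relations leave the order of plot 16 and plot 7 undetermined.

undetermined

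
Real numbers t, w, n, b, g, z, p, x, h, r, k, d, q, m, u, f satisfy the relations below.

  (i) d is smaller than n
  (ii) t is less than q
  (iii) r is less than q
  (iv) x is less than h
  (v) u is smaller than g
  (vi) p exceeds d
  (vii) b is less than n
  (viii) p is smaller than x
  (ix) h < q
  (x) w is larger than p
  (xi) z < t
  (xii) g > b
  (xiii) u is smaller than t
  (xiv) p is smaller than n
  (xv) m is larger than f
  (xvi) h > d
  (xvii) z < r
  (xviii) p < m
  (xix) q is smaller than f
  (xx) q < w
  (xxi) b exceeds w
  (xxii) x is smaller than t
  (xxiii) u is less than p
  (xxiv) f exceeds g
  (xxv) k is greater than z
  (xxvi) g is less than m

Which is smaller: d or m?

d

d < p and p < x give d < x.
Then x < h extends the chain to h.
Then h < q extends the chain to q.
Then q < w extends the chain to w.
Then w < b extends the chain to b.
Then b < g extends the chain to g.
Then g < f extends the chain to f.
Then f < m extends the chain to m.
So d < m; d is the smaller of the two.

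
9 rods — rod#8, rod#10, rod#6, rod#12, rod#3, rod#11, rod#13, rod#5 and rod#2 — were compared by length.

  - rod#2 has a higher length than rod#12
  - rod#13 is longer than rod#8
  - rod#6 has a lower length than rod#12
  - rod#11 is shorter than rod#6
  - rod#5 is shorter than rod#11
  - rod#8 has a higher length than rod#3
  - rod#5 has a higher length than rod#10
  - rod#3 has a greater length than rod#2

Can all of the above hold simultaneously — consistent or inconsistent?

The single ordering rod#10 < rod#5 < rod#11 < rod#6 < rod#12 < rod#2 < rod#3 < rod#8 < rod#13 satisfies every listed relation, so no contradiction arises.

consistent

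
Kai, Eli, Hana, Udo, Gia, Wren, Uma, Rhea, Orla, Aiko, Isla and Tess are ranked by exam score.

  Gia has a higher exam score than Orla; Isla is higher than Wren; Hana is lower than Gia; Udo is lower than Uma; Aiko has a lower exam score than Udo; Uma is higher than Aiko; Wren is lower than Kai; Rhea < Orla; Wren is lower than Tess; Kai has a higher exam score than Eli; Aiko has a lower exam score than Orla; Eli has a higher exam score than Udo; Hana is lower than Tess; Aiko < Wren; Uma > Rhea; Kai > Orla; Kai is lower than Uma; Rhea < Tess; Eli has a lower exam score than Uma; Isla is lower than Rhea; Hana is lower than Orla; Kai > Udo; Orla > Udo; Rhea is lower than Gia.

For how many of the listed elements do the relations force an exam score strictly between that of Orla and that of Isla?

1

The relations place Isla below Orla. An element lies strictly between them when it is forced above Isla and also forced below Orla.
Above Isla: {Rhea, Kai, Uma, Gia, Tess}. Below Orla: {Hana, Aiko, Wren, Udo, Rhea}.
Intersection: {Rhea} — 1.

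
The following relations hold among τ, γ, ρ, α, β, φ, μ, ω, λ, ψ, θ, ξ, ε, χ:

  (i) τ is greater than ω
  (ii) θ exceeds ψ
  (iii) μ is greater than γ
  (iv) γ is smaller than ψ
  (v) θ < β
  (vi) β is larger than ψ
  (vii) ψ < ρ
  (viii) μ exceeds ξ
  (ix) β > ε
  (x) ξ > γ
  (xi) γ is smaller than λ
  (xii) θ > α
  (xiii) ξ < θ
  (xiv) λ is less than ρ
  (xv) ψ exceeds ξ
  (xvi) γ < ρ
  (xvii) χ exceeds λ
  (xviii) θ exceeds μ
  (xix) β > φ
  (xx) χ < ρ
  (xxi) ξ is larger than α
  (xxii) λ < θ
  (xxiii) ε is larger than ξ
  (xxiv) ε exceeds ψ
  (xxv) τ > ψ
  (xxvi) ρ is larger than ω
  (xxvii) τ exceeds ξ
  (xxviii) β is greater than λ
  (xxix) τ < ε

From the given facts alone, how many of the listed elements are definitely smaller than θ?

6

Directly below θ: α, ξ, λ, ψ, μ.
One step further: γ (6 so far).
Nothing else is reachable below θ; 6 in all.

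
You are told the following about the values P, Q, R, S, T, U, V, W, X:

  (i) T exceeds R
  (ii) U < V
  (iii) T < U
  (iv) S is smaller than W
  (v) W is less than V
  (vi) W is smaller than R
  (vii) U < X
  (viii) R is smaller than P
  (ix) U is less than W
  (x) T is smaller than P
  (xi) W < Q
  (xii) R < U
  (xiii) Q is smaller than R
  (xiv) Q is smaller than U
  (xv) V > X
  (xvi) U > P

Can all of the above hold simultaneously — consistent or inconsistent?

Chaining the given relations yields W < Q < R < T < P < U, so W < U. But one relation states U < W. These cannot both hold.

inconsistent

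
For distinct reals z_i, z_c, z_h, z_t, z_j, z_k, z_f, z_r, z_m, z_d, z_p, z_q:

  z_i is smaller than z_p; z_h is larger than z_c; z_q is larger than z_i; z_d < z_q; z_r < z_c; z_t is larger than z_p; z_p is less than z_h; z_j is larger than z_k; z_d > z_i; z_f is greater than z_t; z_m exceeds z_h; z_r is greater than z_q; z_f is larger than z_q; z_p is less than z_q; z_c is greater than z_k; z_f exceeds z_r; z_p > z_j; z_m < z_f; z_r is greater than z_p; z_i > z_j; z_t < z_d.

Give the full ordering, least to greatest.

Nothing is placed below z_k, so it is least; from there z_k < z_j; z_j < z_i; z_i < z_p; z_p < z_t; z_t < z_d; z_d < z_q; z_q < z_r; z_r < z_c; z_c < z_h; z_h < z_m; z_m < z_f, each given directly.

z_k < z_j < z_i < z_p < z_t < z_d < z_q < z_r < z_c < z_h < z_m < z_f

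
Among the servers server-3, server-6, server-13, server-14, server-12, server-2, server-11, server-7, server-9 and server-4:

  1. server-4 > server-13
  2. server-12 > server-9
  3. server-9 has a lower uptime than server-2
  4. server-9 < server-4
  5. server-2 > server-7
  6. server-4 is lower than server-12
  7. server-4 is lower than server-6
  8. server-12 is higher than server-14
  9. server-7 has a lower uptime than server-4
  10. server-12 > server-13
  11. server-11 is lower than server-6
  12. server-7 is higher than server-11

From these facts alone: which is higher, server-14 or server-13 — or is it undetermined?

Following every chain through server-13: above server-13 we get server-4, server-6, server-12.
server-14 is not reached, and no chain runs the other way from server-14 to server-13.
So the given relations leave the order of server-13 and server-14 undetermined.

undetermined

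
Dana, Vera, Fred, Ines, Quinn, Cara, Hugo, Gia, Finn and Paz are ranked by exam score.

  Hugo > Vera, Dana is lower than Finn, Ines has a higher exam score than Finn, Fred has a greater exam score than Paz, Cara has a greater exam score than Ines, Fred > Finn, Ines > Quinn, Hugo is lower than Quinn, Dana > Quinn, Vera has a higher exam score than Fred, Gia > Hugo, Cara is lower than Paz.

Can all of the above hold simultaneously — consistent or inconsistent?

Chaining the given relations yields Quinn < Dana < Finn < Ines < Cara < Paz < Fred < Vera < Hugo, so Quinn < Hugo. But one relation states Hugo < Quinn. These cannot both hold.

inconsistent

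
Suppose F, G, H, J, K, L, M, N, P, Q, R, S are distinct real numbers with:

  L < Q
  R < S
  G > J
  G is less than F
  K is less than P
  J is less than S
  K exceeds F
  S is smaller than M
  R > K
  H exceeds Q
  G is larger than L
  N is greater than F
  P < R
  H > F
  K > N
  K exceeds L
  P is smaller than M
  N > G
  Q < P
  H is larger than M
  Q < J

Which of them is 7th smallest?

Piecing the relations together gives one ordering: L < Q < J < G < F < N < K < P < R < S < M < H.
Counting 7 from the smallest end gives K.

K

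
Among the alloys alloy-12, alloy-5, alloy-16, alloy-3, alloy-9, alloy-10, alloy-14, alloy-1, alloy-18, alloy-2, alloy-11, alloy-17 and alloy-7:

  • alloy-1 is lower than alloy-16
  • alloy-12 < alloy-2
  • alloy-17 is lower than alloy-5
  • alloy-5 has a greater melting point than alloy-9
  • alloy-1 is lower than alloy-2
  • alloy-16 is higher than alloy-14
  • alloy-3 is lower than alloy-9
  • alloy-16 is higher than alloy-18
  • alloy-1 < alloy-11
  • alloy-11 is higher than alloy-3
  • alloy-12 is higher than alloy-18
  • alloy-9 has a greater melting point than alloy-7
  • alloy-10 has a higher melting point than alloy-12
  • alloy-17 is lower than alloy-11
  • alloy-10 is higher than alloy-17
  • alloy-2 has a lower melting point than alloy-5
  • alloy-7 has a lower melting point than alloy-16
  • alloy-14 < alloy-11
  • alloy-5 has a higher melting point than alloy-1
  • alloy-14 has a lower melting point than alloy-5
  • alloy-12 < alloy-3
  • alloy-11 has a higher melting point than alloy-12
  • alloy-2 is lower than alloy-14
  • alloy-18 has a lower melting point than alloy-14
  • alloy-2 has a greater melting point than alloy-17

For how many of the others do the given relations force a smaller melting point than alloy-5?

9

From alloy-5 the given relations immediately reach alloy-1, alloy-17, alloy-9, alloy-2, alloy-14.
From those, alloy-7, alloy-18, alloy-12, alloy-3 — 9 in total.
No other element is forced below alloy-5 by the given relations, so the count is 9.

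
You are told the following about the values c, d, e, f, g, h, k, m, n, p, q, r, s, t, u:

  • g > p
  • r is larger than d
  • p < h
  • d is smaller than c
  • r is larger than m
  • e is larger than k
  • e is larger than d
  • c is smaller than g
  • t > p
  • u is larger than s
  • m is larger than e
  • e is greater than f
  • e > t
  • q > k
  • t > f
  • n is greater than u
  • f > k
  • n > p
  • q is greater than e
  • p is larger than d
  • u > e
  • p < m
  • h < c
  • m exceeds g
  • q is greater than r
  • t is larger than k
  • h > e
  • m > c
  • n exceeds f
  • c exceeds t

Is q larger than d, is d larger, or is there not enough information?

d < p and p < t give d < t.
Then t < e extends the chain to e.
Then e < h extends the chain to h.
Then h < c extends the chain to c.
With c < g: d < p < t < e < h < c < g.
With g < m: d < p < t < e < h < c < g < m.
With m < r: d < p < t < e < h < c < g < m < r.
With r < q: d < p < t < e < h < c < g < m < r < q.
So q is larger.

q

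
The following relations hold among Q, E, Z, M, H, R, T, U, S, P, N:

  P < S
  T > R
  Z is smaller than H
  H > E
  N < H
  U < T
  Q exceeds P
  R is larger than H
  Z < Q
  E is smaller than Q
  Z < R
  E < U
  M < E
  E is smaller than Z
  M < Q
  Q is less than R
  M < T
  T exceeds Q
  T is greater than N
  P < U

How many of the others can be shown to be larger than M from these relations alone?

Directly above M: E, Q, T.
One step further: Z, U, H, R (7 so far).
No other element is forced above M by the given relations, so the count is 7.

7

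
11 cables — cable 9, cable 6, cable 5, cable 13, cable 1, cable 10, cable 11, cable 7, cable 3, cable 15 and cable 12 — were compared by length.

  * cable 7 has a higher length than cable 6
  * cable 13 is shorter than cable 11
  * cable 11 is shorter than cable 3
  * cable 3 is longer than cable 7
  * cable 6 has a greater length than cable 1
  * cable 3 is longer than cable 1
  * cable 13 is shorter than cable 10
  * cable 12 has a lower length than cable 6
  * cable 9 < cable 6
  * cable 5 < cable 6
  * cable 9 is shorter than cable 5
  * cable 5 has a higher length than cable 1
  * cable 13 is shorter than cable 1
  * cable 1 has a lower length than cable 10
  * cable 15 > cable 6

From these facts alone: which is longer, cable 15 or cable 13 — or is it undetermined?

cable 13 < cable 1 < cable 5 < cable 6 < cable 15, by transitivity through cable 1, cable 5, cable 6.
So cable 15 is longer.

cable 15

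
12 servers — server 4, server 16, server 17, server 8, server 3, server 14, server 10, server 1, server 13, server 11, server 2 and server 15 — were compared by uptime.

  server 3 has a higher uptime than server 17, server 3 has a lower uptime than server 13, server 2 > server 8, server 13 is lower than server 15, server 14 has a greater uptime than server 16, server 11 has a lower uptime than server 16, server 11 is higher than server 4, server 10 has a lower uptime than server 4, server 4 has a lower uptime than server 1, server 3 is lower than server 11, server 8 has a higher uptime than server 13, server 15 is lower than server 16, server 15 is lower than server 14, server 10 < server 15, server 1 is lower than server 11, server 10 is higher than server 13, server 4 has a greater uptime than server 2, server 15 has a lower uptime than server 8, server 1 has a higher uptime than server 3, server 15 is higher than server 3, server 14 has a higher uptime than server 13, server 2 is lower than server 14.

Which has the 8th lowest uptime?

Piecing the relations together gives one ordering: server 17 < server 3 < server 13 < server 10 < server 15 < server 8 < server 2 < server 4 < server 1 < server 11 < server 16 < server 14.
The 8th smallest is server 4.

server 4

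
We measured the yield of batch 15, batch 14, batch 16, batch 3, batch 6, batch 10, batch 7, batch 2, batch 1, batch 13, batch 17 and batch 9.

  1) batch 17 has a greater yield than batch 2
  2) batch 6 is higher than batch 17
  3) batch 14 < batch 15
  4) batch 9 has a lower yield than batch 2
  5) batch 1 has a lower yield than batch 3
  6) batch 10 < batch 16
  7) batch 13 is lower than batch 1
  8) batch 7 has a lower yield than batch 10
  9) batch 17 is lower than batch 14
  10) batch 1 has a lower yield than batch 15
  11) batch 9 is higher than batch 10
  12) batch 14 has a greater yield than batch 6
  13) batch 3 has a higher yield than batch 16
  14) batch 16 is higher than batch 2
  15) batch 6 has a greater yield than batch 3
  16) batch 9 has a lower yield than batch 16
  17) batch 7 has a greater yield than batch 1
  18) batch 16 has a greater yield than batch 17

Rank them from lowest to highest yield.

Each adjacent pair is fixed by a given relation: batch 13 < batch 1; batch 1 < batch 7; batch 7 < batch 10; batch 10 < batch 9; batch 9 < batch 2; batch 2 < batch 17; batch 17 < batch 16; batch 16 < batch 3; batch 3 < batch 6; batch 6 < batch 14; batch 14 < batch 15. Chaining them end to end gives the full order.

batch 13 < batch 1 < batch 7 < batch 10 < batch 9 < batch 2 < batch 17 < batch 16 < batch 3 < batch 6 < batch 14 < batch 15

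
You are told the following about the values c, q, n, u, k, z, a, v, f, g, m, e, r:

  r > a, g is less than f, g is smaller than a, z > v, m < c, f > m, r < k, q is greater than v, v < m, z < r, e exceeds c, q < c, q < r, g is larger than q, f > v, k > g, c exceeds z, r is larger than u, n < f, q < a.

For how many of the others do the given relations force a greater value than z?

From z the given relations immediately reach r, c.
From those, e, k — 4 in total.
Nothing else is reachable above z; 4 in all.

4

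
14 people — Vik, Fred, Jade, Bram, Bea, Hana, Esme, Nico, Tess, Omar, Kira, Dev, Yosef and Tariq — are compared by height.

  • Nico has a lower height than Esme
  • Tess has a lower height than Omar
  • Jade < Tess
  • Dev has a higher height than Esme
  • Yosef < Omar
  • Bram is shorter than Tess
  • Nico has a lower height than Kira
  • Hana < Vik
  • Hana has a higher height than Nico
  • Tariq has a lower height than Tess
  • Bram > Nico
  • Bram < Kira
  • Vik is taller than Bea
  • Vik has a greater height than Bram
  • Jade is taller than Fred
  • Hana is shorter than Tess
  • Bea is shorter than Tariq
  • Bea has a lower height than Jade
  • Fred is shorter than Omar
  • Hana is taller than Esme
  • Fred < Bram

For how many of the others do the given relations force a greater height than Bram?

Directly above Bram: Kira, Tess, Vik.
One step further: Omar (4 so far).
No other element is forced above Bram by the given relations, so the count is 4.

4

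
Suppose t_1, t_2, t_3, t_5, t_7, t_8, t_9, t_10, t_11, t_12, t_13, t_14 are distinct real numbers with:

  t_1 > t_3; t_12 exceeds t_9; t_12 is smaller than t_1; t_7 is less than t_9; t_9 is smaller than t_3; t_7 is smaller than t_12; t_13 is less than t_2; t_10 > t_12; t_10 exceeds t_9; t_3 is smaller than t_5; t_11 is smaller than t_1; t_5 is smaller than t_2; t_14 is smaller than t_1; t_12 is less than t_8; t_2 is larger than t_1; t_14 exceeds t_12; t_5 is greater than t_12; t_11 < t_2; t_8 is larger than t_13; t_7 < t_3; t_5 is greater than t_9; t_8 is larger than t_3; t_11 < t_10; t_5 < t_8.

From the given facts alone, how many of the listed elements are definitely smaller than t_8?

The elements the relations force below t_8 are t_7, t_9, t_13, t_12, t_3, t_5 — no chain reaches any other.
That is 6.

6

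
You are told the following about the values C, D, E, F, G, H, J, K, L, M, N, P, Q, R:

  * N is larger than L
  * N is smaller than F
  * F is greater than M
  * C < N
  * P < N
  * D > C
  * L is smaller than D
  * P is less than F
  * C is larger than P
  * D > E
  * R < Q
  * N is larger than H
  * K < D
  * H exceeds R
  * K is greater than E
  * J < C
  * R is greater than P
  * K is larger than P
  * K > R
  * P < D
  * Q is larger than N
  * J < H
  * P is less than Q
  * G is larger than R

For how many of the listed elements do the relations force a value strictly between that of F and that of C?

The relations place C below F. An element lies strictly between them when it is forced above C and also forced below F.
Above C: {N, Q, D}. Below F: {J, P, R, H, L, N, M}.
Intersection: {N} — 1.

1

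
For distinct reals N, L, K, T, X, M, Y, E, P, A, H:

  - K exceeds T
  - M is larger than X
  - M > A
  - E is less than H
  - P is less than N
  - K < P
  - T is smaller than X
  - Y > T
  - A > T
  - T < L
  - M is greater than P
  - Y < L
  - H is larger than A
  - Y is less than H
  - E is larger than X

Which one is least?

T

Chaining upward from T: directly above it, X, K, Y, A, L; then E, P, M, H; then N.
That covers every other element, and nothing is given below T, so T is the least.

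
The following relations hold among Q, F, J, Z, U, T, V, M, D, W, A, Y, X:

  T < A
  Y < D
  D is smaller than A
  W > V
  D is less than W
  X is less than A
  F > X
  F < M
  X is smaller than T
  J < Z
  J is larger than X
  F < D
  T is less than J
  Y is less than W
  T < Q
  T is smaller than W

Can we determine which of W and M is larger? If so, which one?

undetermined

Following every chain through M: below M we get X, F.
W is not reached, and no chain runs the other way from W to M.
So the given relations leave the order of M and W undetermined.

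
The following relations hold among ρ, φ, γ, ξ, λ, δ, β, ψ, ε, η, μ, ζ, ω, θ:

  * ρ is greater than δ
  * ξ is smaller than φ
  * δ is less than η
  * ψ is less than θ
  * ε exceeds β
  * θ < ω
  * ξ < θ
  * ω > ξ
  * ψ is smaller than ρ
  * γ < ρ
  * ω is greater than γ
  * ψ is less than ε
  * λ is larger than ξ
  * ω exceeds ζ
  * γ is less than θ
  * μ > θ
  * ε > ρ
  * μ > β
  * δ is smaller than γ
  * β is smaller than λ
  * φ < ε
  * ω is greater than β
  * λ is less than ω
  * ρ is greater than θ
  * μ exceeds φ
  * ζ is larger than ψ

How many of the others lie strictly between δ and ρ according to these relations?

2

Chaining upward from δ reaches: γ, θ, μ, ε, ω, η.
Chaining downward from ρ reaches: ξ, γ, ψ, θ.
Strictly between δ and ρ are those in both lists: γ, θ — 2 elements.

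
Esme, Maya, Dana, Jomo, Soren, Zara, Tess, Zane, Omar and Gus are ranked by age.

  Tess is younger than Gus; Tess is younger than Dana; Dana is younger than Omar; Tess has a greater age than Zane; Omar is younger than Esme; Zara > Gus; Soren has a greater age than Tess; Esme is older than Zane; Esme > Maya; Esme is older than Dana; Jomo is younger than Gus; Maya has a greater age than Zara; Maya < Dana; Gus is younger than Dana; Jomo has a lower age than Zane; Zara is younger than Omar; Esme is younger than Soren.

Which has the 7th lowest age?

Dana

Chaining the given pairs: Jomo < Zane < Tess < Gus < Zara < Maya < Dana < Omar < Esme < Soren.
The 7th smallest is Dana.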